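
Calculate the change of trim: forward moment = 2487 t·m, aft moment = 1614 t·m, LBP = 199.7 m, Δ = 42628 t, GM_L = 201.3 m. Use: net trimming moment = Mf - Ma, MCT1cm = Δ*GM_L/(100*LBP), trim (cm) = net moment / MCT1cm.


Formula: net trimming moment = Mf - Ma; MCT1cm = Δ*GM_L/(100*LBP); trim = net moment / MCT1cm
Step 1 — net trimming moment = 2487 - 1614 = 873 t·m
Step 2 — MCT1cm = 42628 * 201.3 / (100 * 199.7) = 429.6954 t·m/cm
Step 3 — trim = 873 / 429.6954 ≈ 2.0317 cm (5 s.f.)

2.0317 cm


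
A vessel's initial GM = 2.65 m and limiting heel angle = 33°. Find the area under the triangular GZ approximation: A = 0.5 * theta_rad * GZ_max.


Formula: GZ_max = GM * sin(theta); Area = 0.5 * theta_rad * GZ_max
Step 1 — GZ_max = 2.65 * sin(33°) = 2.65 * 0.544639 = 1.443293 m
Step 2 — theta_rad = 33 * pi/180 = 0.575959 rad
Step 3 — Area = 0.5 * 0.575959 * 1.443293 ≈ 0.41564 m·rad (5 s.f.)

0.41564 m·rad


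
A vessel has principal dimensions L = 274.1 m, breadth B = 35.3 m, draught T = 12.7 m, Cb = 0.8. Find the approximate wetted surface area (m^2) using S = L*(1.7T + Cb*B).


Formula: S = 1.7*L*T + V/T with V = Cb*L*B*T, i.e. S = L * (1.7*T + Cb*B)
Step 1 — 1.7*T = 1.7 * 12.7 = 21.59 m
Step 2 — Cb*B = 0.8 * 35.3 = 28.24 m
Step 3 — 1.7*T + Cb*B = 21.59 + 28.24 = 49.83 m
Step 4 — S = 274.1 * 49.83 ≈ 13658 m^2 (5 s.f.)

13658 m^2


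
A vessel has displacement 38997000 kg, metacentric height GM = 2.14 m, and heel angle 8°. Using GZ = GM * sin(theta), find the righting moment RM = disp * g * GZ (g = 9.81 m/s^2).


Formula: GZ = GM * sin(theta); RM = disp * g * GZ
Step 1 — GZ = 2.14 * sin(8°) = 2.14 * 0.139173 = 0.29783 m
Step 2 — RM = 38997000 * 9.81 * 0.29783 ≈ 113940000 N·m (5 s.f.)

113940000 N·m


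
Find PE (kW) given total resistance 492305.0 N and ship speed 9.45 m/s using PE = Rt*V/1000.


Formula: PE = Rt * V / 1000 (kW)
Step 1 — PE (W) = 492305.0 * 9.45 = 4652282.25 W
Step 2 — PE (kW) = 4652282.25 / 1000 ≈ 4652.3 kW (5 s.f.)

4652.3 kW


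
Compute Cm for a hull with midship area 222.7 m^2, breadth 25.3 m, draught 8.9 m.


Formula: Cm = Am / (B * T)
Step 1 — B * T = 25.3 * 8.9 = 225.17 m^2
Step 2 — Cm = 222.7 / 225.17 ≈ 0.98903 (5 s.f.)

0.98903


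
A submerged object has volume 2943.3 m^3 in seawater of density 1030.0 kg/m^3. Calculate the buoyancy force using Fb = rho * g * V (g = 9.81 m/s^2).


Formula: Fb = rho * g * V
Substituting: Fb = 1030.0 * 9.81 * 2943.3
Intermediate: 1030.0 * 9.81 = 10104.3
Result: Fb = 10104.3 * 2943.3 ≈ 29740000 N (5 s.f.)

29740000 N


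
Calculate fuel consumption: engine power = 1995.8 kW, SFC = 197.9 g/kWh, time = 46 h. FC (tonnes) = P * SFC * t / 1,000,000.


Formula: FC (tonnes) = P * SFC * t / 1,000,000
Step 1 — P * SFC * t = 1995.8 * 197.9 * 46 = 18168565.72 g
Step 2 — FC (tonnes) = 18168565.72 / 1,000,000 ≈ 18.169 tonnes (5 s.f.)

18.169 tonnes


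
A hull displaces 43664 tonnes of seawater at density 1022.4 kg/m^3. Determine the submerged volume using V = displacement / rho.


Formula: V = mass / rho
Step 1 — convert tonnes to kg: 43664 t * 1000 = 43664000 kg
Step 2 — V = 43664000 / 1022.4 ≈ 42707 m^3 (5 s.f.)

42707 m^3


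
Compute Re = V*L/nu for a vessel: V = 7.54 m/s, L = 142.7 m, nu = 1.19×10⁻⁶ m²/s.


Formula: Re = V * L / nu
Step 1 — V * L = 7.54 * 142.7 = 1075.958 m^2/s
Step 2 — Re = 1075.958 / 1.19e-6 = 9.04e+08

9.04e+08


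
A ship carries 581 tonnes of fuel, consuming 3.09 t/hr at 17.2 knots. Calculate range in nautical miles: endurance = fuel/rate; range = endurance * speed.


Formula: endurance = fuel / rate; range = endurance * speed
Step 1 — endurance = 581 / 3.09 = 188.0259 hours
Step 2 — range = 188.0259 * 17.2 ≈ 3234.0 nautical miles (5 s.f.)

3234.0 NM


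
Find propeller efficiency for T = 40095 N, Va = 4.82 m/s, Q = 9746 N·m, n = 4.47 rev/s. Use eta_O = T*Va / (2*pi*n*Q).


Formula: eta = T * Va / (2 * pi * n * Q)
Step 1 — numerator = T * Va = 40095 * 4.82 = 193257.9
Step 2 — 2 * pi * n = 2 * pi * 4.47 = 28.085838
Step 3 — denominator = 28.085838 * 9746 = 273724.58
Step 4 — eta = 193257.9 / 273724.58 ≈ 0.70603 (5 s.f.)

0.70603


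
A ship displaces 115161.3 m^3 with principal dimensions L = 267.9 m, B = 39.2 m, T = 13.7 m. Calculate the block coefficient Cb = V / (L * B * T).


Formula: Cb = V / (L * B * T)
Step 1 — L * B * T = 267.9 * 39.2 * 13.7 = 143873.016 m^3
Step 2 — Cb = 115161.3 / 143873.016 ≈ 0.80044 (5 s.f.)

0.80044


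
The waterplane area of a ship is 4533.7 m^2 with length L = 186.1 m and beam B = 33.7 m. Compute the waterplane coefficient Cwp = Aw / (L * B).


Formula: Cwp = Aw / (L * B)
Step 1 — L * B = 186.1 * 33.7 = 6271.57 m^2
Step 2 — Cwp = 4533.7 / 6271.57 ≈ 0.72290 (5 s.f.)

0.72290


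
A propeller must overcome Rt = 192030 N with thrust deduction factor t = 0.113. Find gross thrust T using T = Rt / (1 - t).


Formula: T = Rt / (1 - t)
Step 1 — (1 - t) = 1 - 0.113 = 0.887
Step 2 — T = 192030 / 0.887 ≈ 216490 N (5 s.f.)

216490 N


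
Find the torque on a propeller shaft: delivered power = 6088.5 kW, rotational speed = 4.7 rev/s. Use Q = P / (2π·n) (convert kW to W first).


Formula: Q = P_W / (2 * pi * n)
Step 1 — P_W = 6088.5 kW * 1000 = 6088500.0 W
Step 2 — 2 * pi * n = 2 * pi * 4.7 = 29.530971
Step 3 — Q = 6088500.0 / 29.530971 ≈ 206170 N·m (5 s.f.)

206170 N·m


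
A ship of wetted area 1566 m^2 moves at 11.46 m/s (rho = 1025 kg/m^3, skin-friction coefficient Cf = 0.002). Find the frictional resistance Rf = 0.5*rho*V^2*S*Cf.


Formula: Rf = 0.5 * rho * V^2 * S * Cf
Step 1 — V^2 = 11.46^2 = 131.3316
Step 2 — 0.5 * rho * V^2 = 0.5 * 1025 * 131.3316 = 67307.445
Step 3 — Rf = 67307.445 * 1566 * 0.002 ≈ 210810 N (5 s.f.)

210810 N


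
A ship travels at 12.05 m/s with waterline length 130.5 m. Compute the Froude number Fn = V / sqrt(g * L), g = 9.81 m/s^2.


Formula: Fn = V / sqrt(g * L)
Step 1 — g * L = 9.81 * 130.5 = 1280.205
Step 2 — sqrt(g * L) = sqrt(1280.205) = 35.779952
Step 3 — Fn = 12.05 / 35.779952 ≈ 0.33678 (5 s.f.)

0.33678


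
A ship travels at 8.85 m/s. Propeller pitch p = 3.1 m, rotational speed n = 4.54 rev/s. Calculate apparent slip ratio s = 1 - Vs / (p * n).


Formula: s = 1 - Vs / (p * n)
Step 1 — p * n = 3.1 * 4.54 = 14.074
Step 2 — Vs / (p*n) = 8.85 / 14.074 = 0.628819 (6 d.p.)
Step 3 — s = 1 - 0.628819 = 0.371181

0.371181


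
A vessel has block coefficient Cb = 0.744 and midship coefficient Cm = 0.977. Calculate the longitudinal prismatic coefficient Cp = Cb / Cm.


Formula: Cp = Cb / Cm
Substituting: Cp = 0.744 / 0.977
Result: Cp ≈ 0.76151 (5 s.f.)

0.76151


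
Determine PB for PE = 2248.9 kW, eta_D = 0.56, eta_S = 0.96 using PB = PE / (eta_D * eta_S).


Formula: PB = PE / (eta_D * eta_S)
Step 1 — combined efficiency = eta_D * eta_S = 0.56 * 0.96 = 0.5376
Step 2 — PB = 2248.9 / 0.5376 ≈ 4183.2 kW (5 s.f.)

4183.2 kW


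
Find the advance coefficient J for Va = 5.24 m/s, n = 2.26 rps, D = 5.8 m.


Formula: J = Va / (n * D)
Step 1 — n * D = 2.26 * 5.8 = 13.108
Step 2 — J = 5.24 / 13.108 ≈ 0.39976 (5 s.f.)

0.39976


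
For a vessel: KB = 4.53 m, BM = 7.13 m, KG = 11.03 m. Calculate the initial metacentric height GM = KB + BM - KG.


Formula: GM = KB + BM - KG
Step 1 — KM = KB + BM = 4.53 + 7.13 = 11.66 m
Step 2 — GM = KM - KG = 11.66 - 11.03 = 0.63 m

0.63 m


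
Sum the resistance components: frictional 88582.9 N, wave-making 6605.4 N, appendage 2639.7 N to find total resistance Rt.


Formula: Rt = Rf + Rw + Ra
Substituting: Rt = 88582.9 + 6605.4 + 2639.7
Result: Rt = 97828.0 N

97828.0 N


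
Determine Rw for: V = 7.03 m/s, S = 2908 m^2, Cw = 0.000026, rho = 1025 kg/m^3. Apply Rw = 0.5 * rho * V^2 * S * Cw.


Formula: Rw = 0.5 * rho * V^2 * S * Cw
Step 1 — V^2 = 7.03^2 = 49.4209
Step 2 — 0.5 * rho * V^2 = 0.5 * 1025 * 49.4209 = 25328.21125
Step 3 — Rw = 25328.21125 * 2908 * 0.000026 ≈ 1915.0 N (5 s.f.)

1915.0 N


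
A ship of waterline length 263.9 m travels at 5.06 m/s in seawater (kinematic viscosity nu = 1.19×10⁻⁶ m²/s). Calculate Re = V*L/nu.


Formula: Re = V * L / nu
Step 1 — V * L = 5.06 * 263.9 = 1335.334 m^2/s
Step 2 — Re = 1335.334 / 1.19e-6 = 1.12e+09

1.12e+09


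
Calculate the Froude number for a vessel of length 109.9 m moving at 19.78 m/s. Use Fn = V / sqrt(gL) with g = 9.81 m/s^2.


Formula: Fn = V / sqrt(g * L)
Step 1 — g * L = 9.81 * 109.9 = 1078.119
Step 2 — sqrt(g * L) = sqrt(1078.119) = 32.834722
Step 3 — Fn = 19.78 / 32.834722 ≈ 0.60241 (5 s.f.)

0.60241


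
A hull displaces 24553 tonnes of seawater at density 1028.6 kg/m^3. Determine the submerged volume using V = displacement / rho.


Formula: V = mass / rho
Step 1 — convert tonnes to kg: 24553 t * 1000 = 24553000 kg
Step 2 — V = 24553000 / 1028.6 ≈ 23870 m^3 (5 s.f.)

23870 m^3


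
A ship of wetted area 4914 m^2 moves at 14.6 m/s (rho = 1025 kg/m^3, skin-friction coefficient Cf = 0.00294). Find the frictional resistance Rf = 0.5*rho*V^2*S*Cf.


Formula: Rf = 0.5 * rho * V^2 * S * Cf
Step 1 — V^2 = 14.6^2 = 213.16
Step 2 — 0.5 * rho * V^2 = 0.5 * 1025 * 213.16 = 109244.5
Step 3 — Rf = 109244.5 * 4914 * 0.00294 ≈ 1578300 N (5 s.f.)

1578300 N


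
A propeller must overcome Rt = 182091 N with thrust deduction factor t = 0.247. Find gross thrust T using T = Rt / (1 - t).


Formula: T = Rt / (1 - t)
Step 1 — (1 - t) = 1 - 0.247 = 0.753
Step 2 — T = 182091 / 0.753 ≈ 241820 N (5 s.f.)

241820 N


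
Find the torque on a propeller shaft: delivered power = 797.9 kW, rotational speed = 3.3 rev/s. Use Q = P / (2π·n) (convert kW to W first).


Formula: Q = P_W / (2 * pi * n)
Step 1 — P_W = 797.9 kW * 1000 = 797900.0 W
Step 2 — 2 * pi * n = 2 * pi * 3.3 = 20.734512
Step 3 — Q = 797900.0 / 20.734512 ≈ 38482 N·m (5 s.f.)

38482 N·m


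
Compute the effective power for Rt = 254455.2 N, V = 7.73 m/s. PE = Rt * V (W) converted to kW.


Formula: PE = Rt * V / 1000 (kW)
Step 1 — PE (W) = 254455.2 * 7.73 = 1966938.696 W
Step 2 — PE (kW) = 1966938.696 / 1000 ≈ 1966.9 kW (5 s.f.)

1966.9 kW


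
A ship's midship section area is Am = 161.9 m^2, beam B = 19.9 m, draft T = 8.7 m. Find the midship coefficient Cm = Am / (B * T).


Formula: Cm = Am / (B * T)
Step 1 — B * T = 19.9 * 8.7 = 173.13 m^2
Step 2 — Cm = 161.9 / 173.13 ≈ 0.93514 (5 s.f.)

0.93514


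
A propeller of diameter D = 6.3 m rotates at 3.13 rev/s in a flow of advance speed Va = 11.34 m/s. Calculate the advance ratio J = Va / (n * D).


Formula: J = Va / (n * D)
Step 1 — n * D = 3.13 * 6.3 = 19.719
Step 2 — J = 11.34 / 19.719 ≈ 0.57508 (5 s.f.)

0.57508


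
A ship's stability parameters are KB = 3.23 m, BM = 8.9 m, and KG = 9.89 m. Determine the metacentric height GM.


Formula: GM = KB + BM - KG
Step 1 — KM = KB + BM = 3.23 + 8.9 = 12.13 m
Step 2 — GM = KM - KG = 12.13 - 9.89 = 2.24 m

2.24 m


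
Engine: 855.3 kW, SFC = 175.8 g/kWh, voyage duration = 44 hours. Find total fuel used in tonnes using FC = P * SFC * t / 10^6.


Formula: FC (tonnes) = P * SFC * t / 1,000,000
Step 1 — P * SFC * t = 855.3 * 175.8 * 44 = 6615916.56 g
Step 2 — FC (tonnes) = 6615916.56 / 1,000,000 ≈ 6.6159 tonnes (5 s.f.)

6.6159 tonnes


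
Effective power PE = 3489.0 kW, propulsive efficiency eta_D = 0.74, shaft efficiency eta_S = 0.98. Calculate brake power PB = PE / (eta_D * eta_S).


Formula: PB = PE / (eta_D * eta_S)
Step 1 — combined efficiency = eta_D * eta_S = 0.74 * 0.98 = 0.7252
Step 2 — PB = 3489.0 / 0.7252 ≈ 4811.1 kW (5 s.f.)

4811.1 kW


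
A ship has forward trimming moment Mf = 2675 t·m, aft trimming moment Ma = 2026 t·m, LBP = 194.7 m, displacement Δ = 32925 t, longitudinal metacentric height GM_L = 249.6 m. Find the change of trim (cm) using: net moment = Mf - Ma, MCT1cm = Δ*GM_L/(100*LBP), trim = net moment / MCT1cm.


Formula: net trimming moment = Mf - Ma; MCT1cm = Δ*GM_L/(100*LBP); trim = net moment / MCT1cm
Step 1 — net trimming moment = 2675 - 2026 = 649 t·m
Step 2 — MCT1cm = 32925 * 249.6 / (100 * 194.7) = 422.0894 t·m/cm
Step 3 — trim = 649 / 422.0894 ≈ 1.5376 cm (5 s.f.)

1.5376 cm


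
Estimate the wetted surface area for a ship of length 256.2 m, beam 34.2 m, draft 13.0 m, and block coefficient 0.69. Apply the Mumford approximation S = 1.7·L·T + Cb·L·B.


Formula: S = 1.7*L*T + V/T with V = Cb*L*B*T, i.e. S = L * (1.7*T + Cb*B)
Step 1 — 1.7*T = 1.7 * 13.0 = 22.1 m
Step 2 — Cb*B = 0.69 * 34.2 = 23.598 m
Step 3 — 1.7*T + Cb*B = 22.1 + 23.598 = 45.698 m
Step 4 — S = 256.2 * 45.698 ≈ 11708 m^2 (5 s.f.)

11708 m^2


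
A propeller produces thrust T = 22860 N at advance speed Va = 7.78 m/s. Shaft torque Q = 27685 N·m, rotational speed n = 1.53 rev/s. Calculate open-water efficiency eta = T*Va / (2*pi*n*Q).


Formula: eta = T * Va / (2 * pi * n * Q)
Step 1 — numerator = T * Va = 22860 * 7.78 = 177850.8
Step 2 — 2 * pi * n = 2 * pi * 1.53 = 9.613274
Step 3 — denominator = 9.613274 * 27685 = 266143.49
Step 4 — eta = 177850.8 / 266143.49 ≈ 0.66825 (5 s.f.)

0.66825


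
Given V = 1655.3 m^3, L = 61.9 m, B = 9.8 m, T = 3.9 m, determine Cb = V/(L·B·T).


Formula: Cb = V / (L * B * T)
Step 1 — L * B * T = 61.9 * 9.8 * 3.9 = 2365.818 m^3
Step 2 — Cb = 1655.3 / 2365.818 ≈ 0.69967 (5 s.f.)

0.69967


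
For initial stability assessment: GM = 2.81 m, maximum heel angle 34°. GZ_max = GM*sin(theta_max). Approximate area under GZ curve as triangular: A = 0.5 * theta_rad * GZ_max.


Formula: GZ_max = GM * sin(theta); Area = 0.5 * theta_rad * GZ_max
Step 1 — GZ_max = 2.81 * sin(34°) = 2.81 * 0.559193 = 1.571332 m
Step 2 — theta_rad = 34 * pi/180 = 0.593412 rad
Step 3 — Area = 0.5 * 0.593412 * 1.571332 ≈ 0.46622 m·rad (5 s.f.)

0.46622 m·rad


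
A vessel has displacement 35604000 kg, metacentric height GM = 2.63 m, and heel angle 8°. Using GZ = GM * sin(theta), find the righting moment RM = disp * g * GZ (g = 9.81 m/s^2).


Formula: GZ = GM * sin(theta); RM = disp * g * GZ
Step 1 — GZ = 2.63 * sin(8°) = 2.63 * 0.139173 = 0.366025 m
Step 2 — RM = 35604000 * 9.81 * 0.366025 ≈ 127840000 N·m (5 s.f.)

127840000 N·m


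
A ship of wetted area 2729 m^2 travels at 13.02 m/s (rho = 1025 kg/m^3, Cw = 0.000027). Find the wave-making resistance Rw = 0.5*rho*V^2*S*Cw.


Formula: Rw = 0.5 * rho * V^2 * S * Cw
Step 1 — V^2 = 13.02^2 = 169.5204
Step 2 — 0.5 * rho * V^2 = 0.5 * 1025 * 169.5204 = 86879.205
Step 3 — Rw = 86879.205 * 2729 * 0.000027 ≈ 6401.5 N (5 s.f.)

6401.5 N


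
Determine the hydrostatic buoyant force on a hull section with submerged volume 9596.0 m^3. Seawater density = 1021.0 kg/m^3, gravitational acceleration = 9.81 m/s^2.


Formula: Fb = rho * g * V
Substituting: Fb = 1021.0 * 9.81 * 9596.0
Intermediate: 1021.0 * 9.81 = 10016.01
Result: Fb = 10016.01 * 9596.0 ≈ 96114000 N (5 s.f.)

96114000 N


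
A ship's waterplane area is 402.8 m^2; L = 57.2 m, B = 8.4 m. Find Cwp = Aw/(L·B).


Formula: Cwp = Aw / (L * B)
Step 1 — L * B = 57.2 * 8.4 = 480.48 m^2
Step 2 — Cwp = 402.8 / 480.48 ≈ 0.83833 (5 s.f.)

0.83833


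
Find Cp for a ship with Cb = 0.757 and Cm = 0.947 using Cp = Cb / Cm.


Formula: Cp = Cb / Cm
Substituting: Cp = 0.757 / 0.947
Result: Cp ≈ 0.79937 (5 s.f.)

0.79937


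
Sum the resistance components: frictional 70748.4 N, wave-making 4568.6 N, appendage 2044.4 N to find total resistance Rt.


Formula: Rt = Rf + Rw + Ra
Substituting: Rt = 70748.4 + 4568.6 + 2044.4
Result: Rt = 77361.4 N

77361.4 N


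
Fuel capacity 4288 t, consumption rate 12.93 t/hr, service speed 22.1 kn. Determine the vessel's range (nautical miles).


Formula: endurance = fuel / rate; range = endurance * speed
Step 1 — endurance = 4288 / 12.93 = 331.6319 hours
Step 2 — range = 331.6319 * 22.1 ≈ 7329.1 nautical miles (5 s.f.)

7329.1 NM


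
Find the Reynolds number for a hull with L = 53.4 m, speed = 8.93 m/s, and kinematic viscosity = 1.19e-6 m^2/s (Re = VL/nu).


Formula: Re = V * L / nu
Step 1 — V * L = 8.93 * 53.4 = 476.862 m^2/s
Step 2 — Re = 476.862 / 1.19e-6 = 4.01e+08

4.01e+08


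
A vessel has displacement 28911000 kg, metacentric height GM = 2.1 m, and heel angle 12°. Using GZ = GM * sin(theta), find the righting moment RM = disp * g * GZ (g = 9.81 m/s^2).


Formula: GZ = GM * sin(theta); RM = disp * g * GZ
Step 1 — GZ = 2.1 * sin(12°) = 2.1 * 0.207912 = 0.436615 m
Step 2 — RM = 28911000 * 9.81 * 0.436615 ≈ 123830000 N·m (5 s.f.)

123830000 N·m


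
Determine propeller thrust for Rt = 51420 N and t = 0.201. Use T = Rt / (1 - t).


Formula: T = Rt / (1 - t)
Step 1 — (1 - t) = 1 - 0.201 = 0.799
Step 2 — T = 51420 / 0.799 ≈ 64355 N (5 s.f.)

64355 N


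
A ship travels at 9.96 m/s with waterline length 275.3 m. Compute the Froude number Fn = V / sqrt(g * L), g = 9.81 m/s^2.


Formula: Fn = V / sqrt(g * L)
Step 1 — g * L = 9.81 * 275.3 = 2700.693
Step 2 — sqrt(g * L) = sqrt(2700.693) = 51.968192
Step 3 — Fn = 9.96 / 51.968192 ≈ 0.19166 (5 s.f.)

0.19166


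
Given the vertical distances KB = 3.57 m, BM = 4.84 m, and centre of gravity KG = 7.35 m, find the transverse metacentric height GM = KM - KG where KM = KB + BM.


Formula: GM = KB + BM - KG
Step 1 — KM = KB + BM = 3.57 + 4.84 = 8.41 m
Step 2 — GM = KM - KG = 8.41 - 7.35 = 1.06 m

1.06 m


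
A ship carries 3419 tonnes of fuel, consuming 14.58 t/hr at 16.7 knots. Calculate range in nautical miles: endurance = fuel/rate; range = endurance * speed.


Formula: endurance = fuel / rate; range = endurance * speed
Step 1 — endurance = 3419 / 14.58 = 234.4993 hours
Step 2 — range = 234.4993 * 16.7 ≈ 3916.1 nautical miles (5 s.f.)

3916.1 NM


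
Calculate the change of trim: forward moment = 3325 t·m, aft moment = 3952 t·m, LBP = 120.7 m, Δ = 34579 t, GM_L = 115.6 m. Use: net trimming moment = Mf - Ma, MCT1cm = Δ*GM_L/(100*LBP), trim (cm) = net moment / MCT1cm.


Formula: net trimming moment = Mf - Ma; MCT1cm = Δ*GM_L/(100*LBP); trim = net moment / MCT1cm
Step 1 — net trimming moment = 3325 - 3952 = -627 t·m
Step 2 — MCT1cm = 34579 * 115.6 / (100 * 120.7) = 331.1792 t·m/cm
Step 3 — trim = -627 / 331.1792 ≈ -1.8932 cm (5 s.f.)

-1.8932 cm


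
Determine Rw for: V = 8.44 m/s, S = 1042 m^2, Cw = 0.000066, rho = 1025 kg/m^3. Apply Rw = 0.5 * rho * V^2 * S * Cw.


Formula: Rw = 0.5 * rho * V^2 * S * Cw
Step 1 — V^2 = 8.44^2 = 71.2336
Step 2 — 0.5 * rho * V^2 = 0.5 * 1025 * 71.2336 = 36507.22
Step 3 — Rw = 36507.22 * 1042 * 0.000066 ≈ 2510.7 N (5 s.f.)

2510.7 N


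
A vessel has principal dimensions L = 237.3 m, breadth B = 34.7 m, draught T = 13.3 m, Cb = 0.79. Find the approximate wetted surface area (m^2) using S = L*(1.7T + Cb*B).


Formula: S = 1.7*L*T + V/T with V = Cb*L*B*T, i.e. S = L * (1.7*T + Cb*B)
Step 1 — 1.7*T = 1.7 * 13.3 = 22.61 m
Step 2 — Cb*B = 0.79 * 34.7 = 27.413 m
Step 3 — 1.7*T + Cb*B = 22.61 + 27.413 = 50.023 m
Step 4 — S = 237.3 * 50.023 ≈ 11870 m^2 (5 s.f.)

11870 m^2


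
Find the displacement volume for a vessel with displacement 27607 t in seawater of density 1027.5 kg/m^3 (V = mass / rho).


Formula: V = mass / rho
Step 1 — convert tonnes to kg: 27607 t * 1000 = 27607000 kg
Step 2 — V = 27607000 / 1027.5 ≈ 26868 m^3 (5 s.f.)

26868 m^3


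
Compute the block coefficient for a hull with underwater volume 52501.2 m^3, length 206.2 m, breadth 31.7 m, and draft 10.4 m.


Formula: Cb = V / (L * B * T)
Step 1 — L * B * T = 206.2 * 31.7 * 10.4 = 67980.016 m^3
Step 2 — Cb = 52501.2 / 67980.016 ≈ 0.77230 (5 s.f.)

0.77230


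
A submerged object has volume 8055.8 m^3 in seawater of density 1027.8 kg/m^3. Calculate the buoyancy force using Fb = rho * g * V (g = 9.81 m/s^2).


Formula: Fb = rho * g * V
Substituting: Fb = 1027.8 * 9.81 * 8055.8
Intermediate: 1027.8 * 9.81 = 10082.718
Result: Fb = 10082.718 * 8055.8 ≈ 81224000 N (5 s.f.)

81224000 N


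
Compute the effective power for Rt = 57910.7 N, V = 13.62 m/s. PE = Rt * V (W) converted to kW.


Formula: PE = Rt * V / 1000 (kW)
Step 1 — PE (W) = 57910.7 * 13.62 = 788743.734 W
Step 2 — PE (kW) = 788743.734 / 1000 ≈ 788.74 kW (5 s.f.)

788.74 kW


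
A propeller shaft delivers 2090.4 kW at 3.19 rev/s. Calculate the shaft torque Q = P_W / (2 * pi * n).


Formula: Q = P_W / (2 * pi * n)
Step 1 — P_W = 2090.4 kW * 1000 = 2090400.0 W
Step 2 — 2 * pi * n = 2 * pi * 3.19 = 20.043361
Step 3 — Q = 2090400.0 / 20.043361 ≈ 104290 N·m (5 s.f.)

104290 N·m


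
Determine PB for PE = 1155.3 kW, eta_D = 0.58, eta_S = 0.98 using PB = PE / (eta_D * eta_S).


Formula: PB = PE / (eta_D * eta_S)
Step 1 — combined efficiency = eta_D * eta_S = 0.58 * 0.98 = 0.5684
Step 2 — PB = 1155.3 / 0.5684 ≈ 2032.5 kW (5 s.f.)

2032.5 kW


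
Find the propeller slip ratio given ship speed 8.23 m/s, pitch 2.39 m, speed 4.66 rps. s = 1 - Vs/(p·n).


Formula: s = 1 - Vs / (p * n)
Step 1 — p * n = 2.39 * 4.66 = 11.1374
Step 2 — Vs / (p*n) = 8.23 / 11.1374 = 0.738952 (6 d.p.)
Step 3 — s = 1 - 0.738952 = 0.261048

0.261048


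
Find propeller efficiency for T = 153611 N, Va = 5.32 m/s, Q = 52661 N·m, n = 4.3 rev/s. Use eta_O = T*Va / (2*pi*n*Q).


Formula: eta = T * Va / (2 * pi * n * Q)
Step 1 — numerator = T * Va = 153611 * 5.32 = 817210.52
Step 2 — 2 * pi * n = 2 * pi * 4.3 = 27.017697
Step 3 — denominator = 27.017697 * 52661 = 1422778.94
Step 4 — eta = 817210.52 / 1422778.94 ≈ 0.57438 (5 s.f.)

0.57438


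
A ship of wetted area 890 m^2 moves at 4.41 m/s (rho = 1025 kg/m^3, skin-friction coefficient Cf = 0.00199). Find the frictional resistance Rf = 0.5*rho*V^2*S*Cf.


Formula: Rf = 0.5 * rho * V^2 * S * Cf
Step 1 — V^2 = 4.41^2 = 19.4481
Step 2 — 0.5 * rho * V^2 = 0.5 * 1025 * 19.4481 = 9967.15125
Step 3 — Rf = 9967.15125 * 890 * 0.00199 ≈ 17653 N (5 s.f.)

17653 N


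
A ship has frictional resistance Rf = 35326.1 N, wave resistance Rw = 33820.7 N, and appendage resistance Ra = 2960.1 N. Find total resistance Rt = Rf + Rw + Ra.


Formula: Rt = Rf + Rw + Ra
Substituting: Rt = 35326.1 + 33820.7 + 2960.1
Result: Rt = 72106.9 N

72106.9 N


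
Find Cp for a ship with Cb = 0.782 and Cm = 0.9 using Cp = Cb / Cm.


Formula: Cp = Cb / Cm
Substituting: Cp = 0.782 / 0.9
Result: Cp ≈ 0.86889 (5 s.f.)

0.86889


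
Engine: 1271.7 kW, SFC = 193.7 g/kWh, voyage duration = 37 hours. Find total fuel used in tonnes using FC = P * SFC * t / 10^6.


Formula: FC (tonnes) = P * SFC * t / 1,000,000
Step 1 — P * SFC * t = 1271.7 * 193.7 * 37 = 9114146.73 g
Step 2 — FC (tonnes) = 9114146.73 / 1,000,000 ≈ 9.1141 tonnes (5 s.f.)

9.1141 tonnes


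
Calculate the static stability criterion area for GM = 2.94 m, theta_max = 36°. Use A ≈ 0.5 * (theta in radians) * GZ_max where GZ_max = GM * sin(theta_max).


Formula: GZ_max = GM * sin(theta); Area = 0.5 * theta_rad * GZ_max
Step 1 — GZ_max = 2.94 * sin(36°) = 2.94 * 0.587785 = 1.728088 m
Step 2 — theta_rad = 36 * pi/180 = 0.628319 rad
Step 3 — Area = 0.5 * 0.628319 * 1.728088 ≈ 0.54290 m·rad (5 s.f.)

0.54290 m·rad


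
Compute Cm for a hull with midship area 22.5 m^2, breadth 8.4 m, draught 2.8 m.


Formula: Cm = Am / (B * T)
Step 1 — B * T = 8.4 * 2.8 = 23.52 m^2
Step 2 — Cm = 22.5 / 23.52 ≈ 0.95663 (5 s.f.)

0.95663


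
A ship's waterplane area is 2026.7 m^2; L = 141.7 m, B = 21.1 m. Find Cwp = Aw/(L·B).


Formula: Cwp = Aw / (L * B)
Step 1 — L * B = 141.7 * 21.1 = 2989.87 m^2
Step 2 — Cwp = 2026.7 / 2989.87 ≈ 0.67786 (5 s.f.)

0.67786


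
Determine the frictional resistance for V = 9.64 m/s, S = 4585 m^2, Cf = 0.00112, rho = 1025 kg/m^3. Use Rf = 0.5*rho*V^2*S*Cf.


Formula: Rf = 0.5 * rho * V^2 * S * Cf
Step 1 — V^2 = 9.64^2 = 92.9296
Step 2 — 0.5 * rho * V^2 = 0.5 * 1025 * 92.9296 = 47626.42
Step 3 — Rf = 47626.42 * 4585 * 0.00112 ≈ 244570 N (5 s.f.)

244570 N


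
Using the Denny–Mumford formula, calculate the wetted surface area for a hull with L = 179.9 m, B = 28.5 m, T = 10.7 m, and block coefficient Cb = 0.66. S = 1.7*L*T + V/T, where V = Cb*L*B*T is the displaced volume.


Formula: S = 1.7*L*T + V/T with V = Cb*L*B*T, i.e. S = L * (1.7*T + Cb*B)
Step 1 — 1.7*T = 1.7 * 10.7 = 18.19 m
Step 2 — Cb*B = 0.66 * 28.5 = 18.81 m
Step 3 — 1.7*T + Cb*B = 18.19 + 18.81 = 37.0 m
Step 4 — S = 179.9 * 37.0 ≈ 6656.3 m^2 (5 s.f.)

6656.3 m^2


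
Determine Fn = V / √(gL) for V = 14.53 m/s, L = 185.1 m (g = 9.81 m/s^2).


Formula: Fn = V / sqrt(g * L)
Step 1 — g * L = 9.81 * 185.1 = 1815.831
Step 2 — sqrt(g * L) = sqrt(1815.831) = 42.612569
Step 3 — Fn = 14.53 / 42.612569 ≈ 0.34098 (5 s.f.)

0.34098


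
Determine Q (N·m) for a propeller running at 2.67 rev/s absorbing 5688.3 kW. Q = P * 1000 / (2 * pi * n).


Formula: Q = P_W / (2 * pi * n)
Step 1 — P_W = 5688.3 kW * 1000 = 5688300.0 W
Step 2 — 2 * pi * n = 2 * pi * 2.67 = 16.776105
Step 3 — Q = 5688300.0 / 16.776105 ≈ 339070 N·m (5 s.f.)

339070 N·m


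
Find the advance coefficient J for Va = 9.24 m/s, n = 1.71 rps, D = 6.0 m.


Formula: J = Va / (n * D)
Step 1 — n * D = 1.71 * 6.0 = 10.26
Step 2 — J = 9.24 / 10.26 ≈ 0.90058 (5 s.f.)

0.90058


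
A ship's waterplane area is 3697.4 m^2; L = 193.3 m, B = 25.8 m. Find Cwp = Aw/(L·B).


Formula: Cwp = Aw / (L * B)
Step 1 — L * B = 193.3 * 25.8 = 4987.14 m^2
Step 2 — Cwp = 3697.4 / 4987.14 ≈ 0.74139 (5 s.f.)

0.74139


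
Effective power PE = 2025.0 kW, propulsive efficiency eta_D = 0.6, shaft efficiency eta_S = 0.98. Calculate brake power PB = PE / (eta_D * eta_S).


Formula: PB = PE / (eta_D * eta_S)
Step 1 — combined efficiency = eta_D * eta_S = 0.6 * 0.98 = 0.588
Step 2 — PB = 2025.0 / 0.588 ≈ 3443.9 kW (5 s.f.)

3443.9 kW


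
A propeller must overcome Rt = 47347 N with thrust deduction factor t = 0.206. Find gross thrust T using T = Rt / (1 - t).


Formula: T = Rt / (1 - t)
Step 1 — (1 - t) = 1 - 0.206 = 0.794
Step 2 — T = 47347 / 0.794 ≈ 59631 N (5 s.f.)

59631 N


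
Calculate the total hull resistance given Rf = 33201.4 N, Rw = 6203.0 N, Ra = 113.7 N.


Formula: Rt = Rf + Rw + Ra
Substituting: Rt = 33201.4 + 6203.0 + 113.7
Result: Rt = 39518.1 N

39518.1 N


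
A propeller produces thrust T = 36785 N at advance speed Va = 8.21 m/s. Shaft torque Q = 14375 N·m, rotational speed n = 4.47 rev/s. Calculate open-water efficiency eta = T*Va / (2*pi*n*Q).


Formula: eta = T * Va / (2 * pi * n * Q)
Step 1 — numerator = T * Va = 36785 * 8.21 = 302004.85
Step 2 — 2 * pi * n = 2 * pi * 4.47 = 28.085838
Step 3 — denominator = 28.085838 * 14375 = 403733.92
Step 4 — eta = 302004.85 / 403733.92 ≈ 0.74803 (5 s.f.)

0.74803


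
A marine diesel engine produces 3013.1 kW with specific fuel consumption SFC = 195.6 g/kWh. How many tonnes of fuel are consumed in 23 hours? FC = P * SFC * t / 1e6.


Formula: FC (tonnes) = P * SFC * t / 1,000,000
Step 1 — P * SFC * t = 3013.1 * 195.6 * 23 = 13555334.28 g
Step 2 — FC (tonnes) = 13555334.28 / 1,000,000 ≈ 13.555 tonnes (5 s.f.)

13.555 tonnes


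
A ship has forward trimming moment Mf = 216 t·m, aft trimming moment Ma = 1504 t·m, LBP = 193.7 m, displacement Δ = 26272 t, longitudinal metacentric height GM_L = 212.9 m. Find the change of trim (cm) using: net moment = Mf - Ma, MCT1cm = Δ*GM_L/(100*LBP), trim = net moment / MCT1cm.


Formula: net trimming moment = Mf - Ma; MCT1cm = Δ*GM_L/(100*LBP); trim = net moment / MCT1cm
Step 1 — net trimming moment = 216 - 1504 = -1288 t·m
Step 2 — MCT1cm = 26272 * 212.9 / (100 * 193.7) = 288.7614 t·m/cm
Step 3 — trim = -1288 / 288.7614 ≈ -4.4604 cm (5 s.f.)

-4.4604 cm


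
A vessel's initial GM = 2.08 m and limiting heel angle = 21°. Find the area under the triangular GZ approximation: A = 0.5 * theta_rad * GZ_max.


Formula: GZ_max = GM * sin(theta); Area = 0.5 * theta_rad * GZ_max
Step 1 — GZ_max = 2.08 * sin(21°) = 2.08 * 0.358368 = 0.745405 m
Step 2 — theta_rad = 21 * pi/180 = 0.366519 rad
Step 3 — Area = 0.5 * 0.366519 * 0.745405 ≈ 0.13660 m·rad (5 s.f.)

0.13660 m·rad


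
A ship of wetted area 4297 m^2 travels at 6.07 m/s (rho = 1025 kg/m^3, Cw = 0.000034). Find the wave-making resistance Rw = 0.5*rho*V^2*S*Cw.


Formula: Rw = 0.5 * rho * V^2 * S * Cw
Step 1 — V^2 = 6.07^2 = 36.8449
Step 2 — 0.5 * rho * V^2 = 0.5 * 1025 * 36.8449 = 18883.01125
Step 3 — Rw = 18883.01125 * 4297 * 0.000034 ≈ 2758.8 N (5 s.f.)

2758.8 N


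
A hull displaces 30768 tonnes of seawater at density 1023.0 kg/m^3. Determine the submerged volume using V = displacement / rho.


Formula: V = mass / rho
Step 1 — convert tonnes to kg: 30768 t * 1000 = 30768000 kg
Step 2 — V = 30768000 / 1023.0 ≈ 30076 m^3 (5 s.f.)

30076 m^3


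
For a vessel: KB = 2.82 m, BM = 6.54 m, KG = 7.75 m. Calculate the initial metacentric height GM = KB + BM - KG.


Formula: GM = KB + BM - KG
Step 1 — KM = KB + BM = 2.82 + 6.54 = 9.36 m
Step 2 — GM = KM - KG = 9.36 - 7.75 = 1.61 m

1.61 m


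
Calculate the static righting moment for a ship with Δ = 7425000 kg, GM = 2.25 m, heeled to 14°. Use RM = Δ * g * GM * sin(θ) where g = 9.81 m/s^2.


Formula: GZ = GM * sin(theta); RM = disp * g * GZ
Step 1 — GZ = 2.25 * sin(14°) = 2.25 * 0.241922 = 0.544324 m
Step 2 — RM = 7425000 * 9.81 * 0.544324 ≈ 39648000 N·m (5 s.f.)

39648000 N·m


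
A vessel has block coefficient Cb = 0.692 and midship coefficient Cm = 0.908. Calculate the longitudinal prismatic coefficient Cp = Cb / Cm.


Formula: Cp = Cb / Cm
Substituting: Cp = 0.692 / 0.908
Result: Cp ≈ 0.76211 (5 s.f.)

0.76211


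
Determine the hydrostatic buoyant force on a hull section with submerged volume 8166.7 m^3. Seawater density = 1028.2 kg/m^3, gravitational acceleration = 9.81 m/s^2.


Formula: Fb = rho * g * V
Substituting: Fb = 1028.2 * 9.81 * 8166.7
Intermediate: 1028.2 * 9.81 = 10086.642
Result: Fb = 10086.642 * 8166.7 ≈ 82375000 N (5 s.f.)

82375000 N


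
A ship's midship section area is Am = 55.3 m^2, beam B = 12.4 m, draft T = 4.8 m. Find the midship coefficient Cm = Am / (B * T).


Formula: Cm = Am / (B * T)
Step 1 — B * T = 12.4 * 4.8 = 59.52 m^2
Step 2 — Cm = 55.3 / 59.52 ≈ 0.92910 (5 s.f.)

0.92910


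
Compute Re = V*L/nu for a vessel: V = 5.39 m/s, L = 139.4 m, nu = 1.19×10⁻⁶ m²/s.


Formula: Re = V * L / nu
Step 1 — V * L = 5.39 * 139.4 = 751.366 m^2/s
Step 2 — Re = 751.366 / 1.19e-6 = 6.31e+08

6.31e+08


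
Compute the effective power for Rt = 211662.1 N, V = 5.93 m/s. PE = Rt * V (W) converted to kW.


Formula: PE = Rt * V / 1000 (kW)
Step 1 — PE (W) = 211662.1 * 5.93 = 1255156.253 W
Step 2 — PE (kW) = 1255156.253 / 1000 ≈ 1255.2 kW (5 s.f.)

1255.2 kW


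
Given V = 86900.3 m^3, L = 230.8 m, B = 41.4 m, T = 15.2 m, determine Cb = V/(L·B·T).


Formula: Cb = V / (L * B * T)
Step 1 — L * B * T = 230.8 * 41.4 * 15.2 = 145237.824 m^3
Step 2 — Cb = 86900.3 / 145237.824 ≈ 0.59833 (5 s.f.)

0.59833


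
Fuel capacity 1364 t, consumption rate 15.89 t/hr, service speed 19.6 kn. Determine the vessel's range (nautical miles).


Formula: endurance = fuel / rate; range = endurance * speed
Step 1 — endurance = 1364 / 15.89 = 85.8402 hours
Step 2 — range = 85.8402 * 19.6 ≈ 1682.5 nautical miles (5 s.f.)

1682.5 NM


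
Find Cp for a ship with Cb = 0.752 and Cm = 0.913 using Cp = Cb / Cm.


Formula: Cp = Cb / Cm
Substituting: Cp = 0.752 / 0.913
Result: Cp ≈ 0.82366 (5 s.f.)

0.82366


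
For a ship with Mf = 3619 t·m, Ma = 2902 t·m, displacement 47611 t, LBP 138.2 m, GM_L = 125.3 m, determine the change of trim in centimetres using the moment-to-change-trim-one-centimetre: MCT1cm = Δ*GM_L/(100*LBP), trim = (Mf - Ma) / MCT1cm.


Formula: net trimming moment = Mf - Ma; MCT1cm = Δ*GM_L/(100*LBP); trim = net moment / MCT1cm
Step 1 — net trimming moment = 3619 - 2902 = 717 t·m
Step 2 — MCT1cm = 47611 * 125.3 / (100 * 138.2) = 431.6685 t·m/cm
Step 3 — trim = 717 / 431.6685 ≈ 1.6610 cm (5 s.f.)

1.6610 cm


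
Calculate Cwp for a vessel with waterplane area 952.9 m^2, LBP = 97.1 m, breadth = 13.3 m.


Formula: Cwp = Aw / (L * B)
Step 1 — L * B = 97.1 * 13.3 = 1291.43 m^2
Step 2 — Cwp = 952.9 / 1291.43 ≈ 0.73786 (5 s.f.)

0.73786


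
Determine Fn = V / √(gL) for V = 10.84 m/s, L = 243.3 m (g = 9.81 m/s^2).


Formula: Fn = V / sqrt(g * L)
Step 1 — g * L = 9.81 * 243.3 = 2386.773
Step 2 — sqrt(g * L) = sqrt(2386.773) = 48.854611
Step 3 — Fn = 10.84 / 48.854611 ≈ 0.22188 (5 s.f.)

0.22188


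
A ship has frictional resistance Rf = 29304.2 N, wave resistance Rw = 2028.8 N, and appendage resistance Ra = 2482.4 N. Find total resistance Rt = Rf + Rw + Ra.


Formula: Rt = Rf + Rw + Ra
Substituting: Rt = 29304.2 + 2028.8 + 2482.4
Result: Rt = 33815.4 N

33815.4 N


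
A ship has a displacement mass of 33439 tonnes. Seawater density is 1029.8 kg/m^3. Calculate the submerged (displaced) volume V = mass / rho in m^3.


Formula: V = mass / rho
Step 1 — convert tonnes to kg: 33439 t * 1000 = 33439000 kg
Step 2 — V = 33439000 / 1029.8 ≈ 32471 m^3 (5 s.f.)

32471 m^3


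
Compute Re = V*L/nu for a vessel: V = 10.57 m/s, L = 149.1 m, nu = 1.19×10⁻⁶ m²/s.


Formula: Re = V * L / nu
Step 1 — V * L = 10.57 * 149.1 = 1575.987 m^2/s
Step 2 — Re = 1575.987 / 1.19e-6 = 1.32e+09

1.32e+09


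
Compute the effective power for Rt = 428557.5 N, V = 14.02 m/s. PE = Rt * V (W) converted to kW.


Formula: PE = Rt * V / 1000 (kW)
Step 1 — PE (W) = 428557.5 * 14.02 = 6008376.15 W
Step 2 — PE (kW) = 6008376.15 / 1000 ≈ 6008.4 kW (5 s.f.)

6008.4 kW


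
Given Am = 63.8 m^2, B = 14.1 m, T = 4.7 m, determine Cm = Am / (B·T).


Formula: Cm = Am / (B * T)
Step 1 — B * T = 14.1 * 4.7 = 66.27 m^2
Step 2 — Cm = 63.8 / 66.27 ≈ 0.96273 (5 s.f.)

0.96273


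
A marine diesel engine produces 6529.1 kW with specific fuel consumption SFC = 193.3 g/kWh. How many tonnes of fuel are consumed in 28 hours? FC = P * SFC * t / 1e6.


Formula: FC (tonnes) = P * SFC * t / 1,000,000
Step 1 — P * SFC * t = 6529.1 * 193.3 * 28 = 35338100.84 g
Step 2 — FC (tonnes) = 35338100.84 / 1,000,000 ≈ 35.338 tonnes (5 s.f.)

35.338 tonnes


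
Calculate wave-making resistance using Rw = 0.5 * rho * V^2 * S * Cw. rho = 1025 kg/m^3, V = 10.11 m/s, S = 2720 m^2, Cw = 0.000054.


Formula: Rw = 0.5 * rho * V^2 * S * Cw
Step 1 — V^2 = 10.11^2 = 102.2121
Step 2 — 0.5 * rho * V^2 = 0.5 * 1025 * 102.2121 = 52383.70125
Step 3 — Rw = 52383.70125 * 2720 * 0.000054 ≈ 7694.1 N (5 s.f.)

7694.1 N


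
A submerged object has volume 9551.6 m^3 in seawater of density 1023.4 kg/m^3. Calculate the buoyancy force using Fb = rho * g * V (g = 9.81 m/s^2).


Formula: Fb = rho * g * V
Substituting: Fb = 1023.4 * 9.81 * 9551.6
Intermediate: 1023.4 * 9.81 = 10039.554
Result: Fb = 10039.554 * 9551.6 ≈ 95894000 N (5 s.f.)

95894000 N


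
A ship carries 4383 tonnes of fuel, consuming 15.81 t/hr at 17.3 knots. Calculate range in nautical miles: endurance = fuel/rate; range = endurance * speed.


Formula: endurance = fuel / rate; range = endurance * speed
Step 1 — endurance = 4383 / 15.81 = 277.2296 hours
Step 2 — range = 277.2296 * 17.3 ≈ 4796.1 nautical miles (5 s.f.)

4796.1 NM


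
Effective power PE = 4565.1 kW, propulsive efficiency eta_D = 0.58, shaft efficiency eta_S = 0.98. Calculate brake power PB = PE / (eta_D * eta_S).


Formula: PB = PE / (eta_D * eta_S)
Step 1 — combined efficiency = eta_D * eta_S = 0.58 * 0.98 = 0.5684
Step 2 — PB = 4565.1 / 0.5684 ≈ 8031.5 kW (5 s.f.)

8031.5 kW


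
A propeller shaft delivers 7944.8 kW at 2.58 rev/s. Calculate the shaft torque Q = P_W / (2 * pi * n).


Formula: Q = P_W / (2 * pi * n)
Step 1 — P_W = 7944.8 kW * 1000 = 7944800.0 W
Step 2 — 2 * pi * n = 2 * pi * 2.58 = 16.210618
Step 3 — Q = 7944800.0 / 16.210618 ≈ 490100 N·m (5 s.f.)

490100 N·m


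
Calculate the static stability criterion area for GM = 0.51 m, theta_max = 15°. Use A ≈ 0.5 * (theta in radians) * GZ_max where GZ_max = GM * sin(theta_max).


Formula: GZ_max = GM * sin(theta); Area = 0.5 * theta_rad * GZ_max
Step 1 — GZ_max = 0.51 * sin(15°) = 0.51 * 0.258819 = 0.131998 m
Step 2 — theta_rad = 15 * pi/180 = 0.261799 rad
Step 3 — Area = 0.5 * 0.261799 * 0.131998 ≈ 0.017278 m·rad (5 s.f.)

0.017278 m·rad


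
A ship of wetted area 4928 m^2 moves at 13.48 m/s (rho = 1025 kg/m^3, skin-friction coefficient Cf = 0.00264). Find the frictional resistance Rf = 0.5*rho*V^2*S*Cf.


Formula: Rf = 0.5 * rho * V^2 * S * Cf
Step 1 — V^2 = 13.48^2 = 181.7104
Step 2 — 0.5 * rho * V^2 = 0.5 * 1025 * 181.7104 = 93126.58
Step 3 — Rf = 93126.58 * 4928 * 0.00264 ≈ 1211600 N (5 s.f.)

1211600 N


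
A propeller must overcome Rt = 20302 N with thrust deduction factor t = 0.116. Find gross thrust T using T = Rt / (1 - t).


Formula: T = Rt / (1 - t)
Step 1 — (1 - t) = 1 - 0.116 = 0.884
Step 2 — T = 20302 / 0.884 ≈ 22966 N (5 s.f.)

22966 N


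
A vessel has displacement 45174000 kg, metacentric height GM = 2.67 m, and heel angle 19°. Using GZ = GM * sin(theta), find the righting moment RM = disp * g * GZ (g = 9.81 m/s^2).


Formula: GZ = GM * sin(theta); RM = disp * g * GZ
Step 1 — GZ = 2.67 * sin(19°) = 2.67 * 0.325568 = 0.869267 m
Step 2 — RM = 45174000 * 9.81 * 0.869267 ≈ 385220000 N·m (5 s.f.)

385220000 N·m


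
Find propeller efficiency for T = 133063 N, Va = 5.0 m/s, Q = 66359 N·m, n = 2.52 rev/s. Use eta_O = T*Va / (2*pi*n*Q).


Formula: eta = T * Va / (2 * pi * n * Q)
Step 1 — numerator = T * Va = 133063 * 5.0 = 665315.0
Step 2 — 2 * pi * n = 2 * pi * 2.52 = 15.833627
Step 3 — denominator = 15.833627 * 66359 = 1050703.65
Step 4 — eta = 665315.0 / 1050703.65 ≈ 0.63321 (5 s.f.)

0.63321


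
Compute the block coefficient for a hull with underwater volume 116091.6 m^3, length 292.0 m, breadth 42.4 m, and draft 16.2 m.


Formula: Cb = V / (L * B * T)
Step 1 — L * B * T = 292.0 * 42.4 * 16.2 = 200568.96 m^3
Step 2 — Cb = 116091.6 / 200568.96 ≈ 0.57881 (5 s.f.)

0.57881


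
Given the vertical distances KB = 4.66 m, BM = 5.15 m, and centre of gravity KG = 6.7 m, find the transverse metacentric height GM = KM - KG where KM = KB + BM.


Formula: GM = KB + BM - KG
Step 1 — KM = KB + BM = 4.66 + 5.15 = 9.81 m
Step 2 — GM = KM - KG = 9.81 - 6.7 = 3.11 m

3.11 m


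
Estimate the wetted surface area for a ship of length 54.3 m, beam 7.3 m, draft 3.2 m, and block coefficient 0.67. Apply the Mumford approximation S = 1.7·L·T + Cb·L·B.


Formula: S = 1.7*L*T + V/T with V = Cb*L*B*T, i.e. S = L * (1.7*T + Cb*B)
Step 1 — 1.7*T = 1.7 * 3.2 = 5.44 m
Step 2 — Cb*B = 0.67 * 7.3 = 4.891 m
Step 3 — 1.7*T + Cb*B = 5.44 + 4.891 = 10.331 m
Step 4 — S = 54.3 * 10.331 ≈ 560.97 m^2 (5 s.f.)

560.97 m^2


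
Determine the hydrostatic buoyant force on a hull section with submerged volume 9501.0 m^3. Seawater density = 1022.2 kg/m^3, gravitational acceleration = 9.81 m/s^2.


Formula: Fb = rho * g * V
Substituting: Fb = 1022.2 * 9.81 * 9501.0
Intermediate: 1022.2 * 9.81 = 10027.782
Result: Fb = 10027.782 * 9501.0 ≈ 95274000 N (5 s.f.)

95274000 N


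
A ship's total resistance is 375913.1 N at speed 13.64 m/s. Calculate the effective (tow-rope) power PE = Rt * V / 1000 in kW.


Formula: PE = Rt * V / 1000 (kW)
Step 1 — PE (W) = 375913.1 * 13.64 = 5127454.684 W
Step 2 — PE (kW) = 5127454.684 / 1000 ≈ 5127.5 kW (5 s.f.)

5127.5 kW


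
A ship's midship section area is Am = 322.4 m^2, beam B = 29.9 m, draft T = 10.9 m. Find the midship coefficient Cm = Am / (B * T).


Formula: Cm = Am / (B * T)
Step 1 — B * T = 29.9 * 10.9 = 325.91 m^2
Step 2 — Cm = 322.4 / 325.91 ≈ 0.98923 (5 s.f.)

0.98923
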